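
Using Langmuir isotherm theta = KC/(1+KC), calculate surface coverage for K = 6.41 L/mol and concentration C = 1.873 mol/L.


Langmuir isotherm: theta = K*C / (1 + K*C)
K*C = 6.41 * 1.873 = 12.00593
theta = 12.00593 / (1 + 12.00593) = 12.00593 / 13.00593
theta = 0.9231

0.9231


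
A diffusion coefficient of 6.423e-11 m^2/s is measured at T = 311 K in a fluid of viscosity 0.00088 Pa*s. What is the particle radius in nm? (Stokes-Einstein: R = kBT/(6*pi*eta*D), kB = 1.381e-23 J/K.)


Stokes-Einstein: R = kB*T / (6*pi*eta*D)
R = 1.381e-23 * 311 / (6 * pi * 0.00088 * 6.423e-11)
R = 4.03118e-09 m = 4.03 nm

4.03


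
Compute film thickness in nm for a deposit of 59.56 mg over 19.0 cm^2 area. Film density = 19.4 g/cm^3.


Convert: m = 59.56 mg = 5.9560e-05 kg, A = 19.0 cm^2 = 1.9000e-03 m^2, rho = 19.4 g/cm^3 = 19400 kg/m^3
t = m / (A * rho)
t = 5.9560e-05 / (1.9000e-03 * 19400)
t = 1.6158e-06 m = 1615.8 nm

1615.8


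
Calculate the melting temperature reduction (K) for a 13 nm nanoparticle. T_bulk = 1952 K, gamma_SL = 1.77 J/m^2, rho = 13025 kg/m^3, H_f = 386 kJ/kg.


Radius R = 13/2 = 6.5 nm = 6.5e-09 m
Convert H_f = 386 kJ/kg = 386000 J/kg
dT = 2 * gamma_SL * T_bulk / (rho * H_f * R)
dT = 2 * 1.77 * 1952 / (13025 * 386000 * 6.5e-09)
dT = 211.4 K

211.4


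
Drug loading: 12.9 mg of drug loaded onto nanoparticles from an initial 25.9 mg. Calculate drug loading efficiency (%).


Drug loading efficiency = (drug loaded / drug initial) * 100
DLE = 12.9 / 25.9 * 100
DLE = 0.4981 * 100
DLE = 49.81%

49.81


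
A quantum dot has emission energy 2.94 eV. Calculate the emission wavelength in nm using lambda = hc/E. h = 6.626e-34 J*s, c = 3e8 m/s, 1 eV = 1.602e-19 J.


Convert energy: E = 2.94 eV = 2.94 * 1.602e-19 = 4.70988e-19 J
lambda = h*c / E = 6.626e-34 * 3e8 / 4.70988e-19
lambda = 4.22049e-07 m = 422.0 nm

422.0


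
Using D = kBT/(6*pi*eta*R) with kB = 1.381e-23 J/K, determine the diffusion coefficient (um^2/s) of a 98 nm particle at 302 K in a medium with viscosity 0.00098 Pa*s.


Radius R = 98/2 = 49 nm = 4.9e-08 m
D = kB*T / (6*pi*eta*R)
D = 1.381e-23 * 302 / (6 * pi * 0.00098 * 4.9e-08)
D = 4.60763e-12 m^2/s = 4.608 um^2/s

4.608


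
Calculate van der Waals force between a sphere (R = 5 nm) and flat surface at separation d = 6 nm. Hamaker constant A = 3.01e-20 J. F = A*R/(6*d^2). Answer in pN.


Convert to SI: R = 5 nm = 5e-09 m, d = 6 nm = 6e-09 m
F = A * R / (6 * d^2)
F = 3.01e-20 * 5e-09 / (6 * (6e-09)^2)
F = 6.96759e-13 N = 0.697 pN

0.697


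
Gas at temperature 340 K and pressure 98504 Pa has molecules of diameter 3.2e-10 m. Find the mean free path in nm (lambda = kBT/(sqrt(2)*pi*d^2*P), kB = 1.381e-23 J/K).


Mean free path: lambda = kB*T / (sqrt(2) * pi * d^2 * P)
lambda = 1.381e-23 * 340 / (sqrt(2) * pi * (3.2e-10)^2 * 98504)
lambda = 1.04774e-07 m
lambda = 104.77 nm

104.77


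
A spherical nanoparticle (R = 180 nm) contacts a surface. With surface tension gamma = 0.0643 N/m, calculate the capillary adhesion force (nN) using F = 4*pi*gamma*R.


Convert radius: R = 180 nm = 1.8e-07 m
F = 4 * pi * gamma * R
F = 4 * pi * 0.0643 * 1.8e-07
F = 1.45443e-07 N = 145.4432 nN

145.4432


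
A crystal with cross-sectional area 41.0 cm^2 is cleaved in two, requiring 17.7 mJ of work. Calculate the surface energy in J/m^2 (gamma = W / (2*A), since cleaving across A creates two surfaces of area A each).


Convert: A = 41.0 cm^2 = 0.0041 m^2, W = 17.7 mJ = 0.0177 J
Cleaving exposes two faces of area A, so total new surface = 2*A and gamma = W / (2*A)
gamma = 0.0177 / (2 * 0.0041)
gamma = 2.159 J/m^2

2.159


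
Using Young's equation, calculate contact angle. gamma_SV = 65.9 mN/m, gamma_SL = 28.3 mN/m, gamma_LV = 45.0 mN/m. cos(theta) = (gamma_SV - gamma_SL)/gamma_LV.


cos(theta) = (gamma_SV - gamma_SL) / gamma_LV
cos(theta) = (65.9 - 28.3) / 45.0
cos(theta) = 0.835556
theta = arccos(0.835556) = 33.33 degrees

33.33


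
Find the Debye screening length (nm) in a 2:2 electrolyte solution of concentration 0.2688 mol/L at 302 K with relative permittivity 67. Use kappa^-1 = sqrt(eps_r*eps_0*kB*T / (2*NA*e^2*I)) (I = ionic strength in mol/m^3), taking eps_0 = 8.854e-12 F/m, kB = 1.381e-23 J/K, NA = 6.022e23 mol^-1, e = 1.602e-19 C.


Ionic strength I = 0.2688 * 2^2 * 1000 = 1075.2 mol/m^3
kappa^-1 = sqrt(67 * 8.854e-12 * 1.381e-23 * 302 / (2 * 6.022e23 * (1.602e-19)^2 * 1075.2))
kappa^-1 = 0.273 nm

0.273


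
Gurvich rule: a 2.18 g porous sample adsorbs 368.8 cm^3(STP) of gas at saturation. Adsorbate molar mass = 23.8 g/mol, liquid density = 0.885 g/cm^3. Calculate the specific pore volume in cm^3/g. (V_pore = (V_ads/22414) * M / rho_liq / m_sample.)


Moles adsorbed n = V_ads / 22414 = 368.8 / 22414 = 1.645400e-02 mol
Liquid volume V_liq = n * M / rho_liq = 1.645400e-02 * 23.8 / 0.885 = 0.44249 cm^3
Specific pore volume V_pore = V_liq / m_sample = 0.44249 / 2.18
V_pore = 0.203 cm^3/g

0.203


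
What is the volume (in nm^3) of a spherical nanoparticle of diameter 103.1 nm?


Radius r = 103.1/2 = 51.55 nm
Volume V = (4/3) * pi * r^3
V = (4/3) * pi * (51.55)^3
V = 573818.6 nm^3

573818.6


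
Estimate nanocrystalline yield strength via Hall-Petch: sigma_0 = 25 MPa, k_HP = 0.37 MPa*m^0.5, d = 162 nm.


d = 162 nm = 1.62e-07 m
sqrt(d) = 0.0004024922
Hall-Petch contribution = k / sqrt(d) = 0.37 / 0.0004024922 = 919.3 MPa
sigma = sigma_0 + k/sqrt(d) = 25 + 919.3 = 944.3 MPa

944.3


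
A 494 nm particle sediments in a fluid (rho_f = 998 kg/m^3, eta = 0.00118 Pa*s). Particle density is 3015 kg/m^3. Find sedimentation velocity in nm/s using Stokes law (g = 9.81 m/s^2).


Radius R = 494/2 nm = 2.47e-07 m
Density difference = 3015 - 998 = 2017 kg/m^3
v = 2 * R^2 * (rho_p - rho_f) * g / (9 * eta)
v = 2 * (2.47e-07)^2 * 2017 * 9.81 / (9 * 0.00118)
v = 2.27339e-07 m/s = 227.3392 nm/s

227.3392


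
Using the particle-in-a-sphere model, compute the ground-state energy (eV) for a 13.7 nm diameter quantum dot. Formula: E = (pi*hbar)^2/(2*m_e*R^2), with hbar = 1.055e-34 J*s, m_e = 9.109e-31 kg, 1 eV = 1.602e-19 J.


Radius R = 13.7/2 = 6.85 nm = 6.85e-09 m
E = (pi * 1.055e-34)^2 / (2 * 9.109e-31 * (6.85e-09)^2)
E(J) = 1.28506e-21
E = E(J) / 1.602e-19 = 0.008 eV

0.008


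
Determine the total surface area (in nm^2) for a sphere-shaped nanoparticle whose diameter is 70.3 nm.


Radius r = 70.3/2 = 35.15 nm
Surface area SA = 4 * pi * r^2
SA = 4 * pi * (35.15)^2
SA = 15526.03 nm^2

15526.03


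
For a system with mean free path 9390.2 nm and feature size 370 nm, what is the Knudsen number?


Knudsen number Kn = lambda / L
Kn = 9390.2 / 370
Kn = 25.3789

25.3789


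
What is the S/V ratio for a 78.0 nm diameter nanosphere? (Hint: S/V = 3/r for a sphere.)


Radius r = 78.0/2 = 39 nm
S/V = 3 / r = 3 / 39
S/V = 0.0769 nm^-1

0.0769


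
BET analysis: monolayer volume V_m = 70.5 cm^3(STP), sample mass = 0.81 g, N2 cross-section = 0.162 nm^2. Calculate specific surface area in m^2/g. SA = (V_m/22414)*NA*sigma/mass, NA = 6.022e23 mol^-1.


Number of moles in monolayer = V_m / 22414 = 70.5 / 22414 = 0.00314536
Number of molecules = moles * NA = 0.00314536 * 6.022e23
SA = molecules * sigma / mass
SA = (70.5 / 22414) * 6.022e23 * 0.162e-18 / 0.81
SA = 378.8 m^2/g

378.8


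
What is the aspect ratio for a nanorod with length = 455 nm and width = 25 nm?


Aspect ratio AR = length / diameter
AR = 455 / 25
AR = 18.2

18.2


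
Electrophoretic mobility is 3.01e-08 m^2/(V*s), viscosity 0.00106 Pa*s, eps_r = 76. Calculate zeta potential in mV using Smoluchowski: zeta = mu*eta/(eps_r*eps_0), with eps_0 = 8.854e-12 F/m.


Smoluchowski equation: zeta = mu * eta / (eps_r * eps_0)
zeta = 3.01e-08 * 0.00106 / (76 * 8.854e-12)
zeta = 0.047415 V = 47.42 mV

47.42


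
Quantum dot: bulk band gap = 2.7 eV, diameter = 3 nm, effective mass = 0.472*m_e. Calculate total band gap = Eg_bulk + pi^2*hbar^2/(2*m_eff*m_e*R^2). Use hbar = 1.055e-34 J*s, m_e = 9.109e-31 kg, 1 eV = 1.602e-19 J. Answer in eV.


Radius R = 3/2 nm = 1.5e-09 m
Confinement energy dE = pi^2 * hbar^2 / (2 * m_eff * m_e * R^2)
dE = pi^2 * (1.055e-34)^2 / (2 * 0.472 * 9.109e-31 * (1.5e-09)^2) J, divided by 1.602e-19 J/eV
dE = 0.3544 eV
Total band gap = E_g(bulk) + dE = 2.7 + 0.3544 = 3.0544 eV

3.0544


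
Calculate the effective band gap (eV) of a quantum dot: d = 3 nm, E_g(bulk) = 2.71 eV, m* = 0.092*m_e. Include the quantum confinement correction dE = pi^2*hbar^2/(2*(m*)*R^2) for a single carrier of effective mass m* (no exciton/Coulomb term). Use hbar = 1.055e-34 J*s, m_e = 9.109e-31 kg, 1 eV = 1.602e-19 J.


Radius R = 3/2 nm = 1.5e-09 m
Confinement energy dE = pi^2 * hbar^2 / (2 * m_eff * m_e * R^2)
dE = pi^2 * (1.055e-34)^2 / (2 * 0.092 * 9.109e-31 * (1.5e-09)^2) J, divided by 1.602e-19 J/eV
dE = 1.8183 eV
Total band gap = E_g(bulk) + dE = 2.71 + 1.8183 = 4.5283 eV

4.5283


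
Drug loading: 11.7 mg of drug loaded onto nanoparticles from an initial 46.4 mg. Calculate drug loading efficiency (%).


Drug loading efficiency = (drug loaded / drug initial) * 100
DLE = 11.7 / 46.4 * 100
DLE = 0.2522 * 100
DLE = 25.22%

25.22


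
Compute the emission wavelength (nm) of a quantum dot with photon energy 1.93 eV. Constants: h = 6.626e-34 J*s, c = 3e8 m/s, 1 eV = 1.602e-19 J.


Convert energy: E = 1.93 eV = 1.93 * 1.602e-19 = 3.09186e-19 J
lambda = h*c / E = 6.626e-34 * 3e8 / 3.09186e-19
lambda = 6.42914e-07 m = 642.9 nm

642.9


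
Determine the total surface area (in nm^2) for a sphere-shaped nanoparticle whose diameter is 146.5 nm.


Radius r = 146.5/2 = 73.25 nm
Surface area SA = 4 * pi * r^2
SA = 4 * pi * (73.25)^2
SA = 67425.65 nm^2

67425.65


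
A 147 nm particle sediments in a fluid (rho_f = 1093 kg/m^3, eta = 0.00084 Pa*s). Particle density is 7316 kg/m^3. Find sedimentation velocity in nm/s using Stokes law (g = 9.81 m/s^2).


Radius R = 147/2 nm = 7.35e-08 m
Density difference = 7316 - 1093 = 6223 kg/m^3
v = 2 * R^2 * (rho_p - rho_f) * g / (9 * eta)
v = 2 * (7.35e-08)^2 * 6223 * 9.81 / (9 * 0.00084)
v = 8.72472e-08 m/s = 87.2472 nm/s

87.2472


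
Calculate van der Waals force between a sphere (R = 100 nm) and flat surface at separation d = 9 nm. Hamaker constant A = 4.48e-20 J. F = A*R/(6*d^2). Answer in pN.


Convert to SI: R = 100 nm = 1e-07 m, d = 9 nm = 9e-09 m
F = A * R / (6 * d^2)
F = 4.48e-20 * 1e-07 / (6 * (9e-09)^2)
F = 9.21811e-12 N = 9.218 pN

9.218


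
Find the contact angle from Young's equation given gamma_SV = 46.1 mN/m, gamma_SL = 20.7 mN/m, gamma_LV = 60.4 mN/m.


cos(theta) = (gamma_SV - gamma_SL) / gamma_LV
cos(theta) = (46.1 - 20.7) / 60.4
cos(theta) = 0.42053
theta = arccos(0.42053) = 65.13 degrees

65.13


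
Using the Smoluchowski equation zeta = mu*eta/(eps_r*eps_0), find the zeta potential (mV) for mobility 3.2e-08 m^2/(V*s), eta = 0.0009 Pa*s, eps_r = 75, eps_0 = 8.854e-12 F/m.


Smoluchowski equation: zeta = mu * eta / (eps_r * eps_0)
zeta = 3.2e-08 * 0.0009 / (75 * 8.854e-12)
zeta = 0.04337 V = 43.37 mV

43.37


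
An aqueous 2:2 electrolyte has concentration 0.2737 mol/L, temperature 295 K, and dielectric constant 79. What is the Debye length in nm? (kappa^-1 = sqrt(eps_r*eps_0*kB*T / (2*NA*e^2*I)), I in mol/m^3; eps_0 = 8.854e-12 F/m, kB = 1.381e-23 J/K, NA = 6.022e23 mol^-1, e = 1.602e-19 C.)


Ionic strength I = 0.2737 * 2^2 * 1000 = 1094.8 mol/m^3
kappa^-1 = sqrt(79 * 8.854e-12 * 1.381e-23 * 295 / (2 * 6.022e23 * (1.602e-19)^2 * 1094.8))
kappa^-1 = 0.29 nm

0.29


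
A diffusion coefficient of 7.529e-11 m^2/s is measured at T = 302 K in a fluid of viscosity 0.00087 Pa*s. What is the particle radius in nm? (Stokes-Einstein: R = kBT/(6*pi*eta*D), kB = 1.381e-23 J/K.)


Stokes-Einstein: R = kB*T / (6*pi*eta*D)
R = 1.381e-23 * 302 / (6 * pi * 0.00087 * 7.529e-11)
R = 3.37787e-09 m = 3.38 nm

3.38


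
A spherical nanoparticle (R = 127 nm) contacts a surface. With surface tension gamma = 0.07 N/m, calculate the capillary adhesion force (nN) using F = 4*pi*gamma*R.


Convert radius: R = 127 nm = 1.27e-07 m
F = 4 * pi * gamma * R
F = 4 * pi * 0.07 * 1.27e-07
F = 1.11715e-07 N = 111.715 nN

111.715


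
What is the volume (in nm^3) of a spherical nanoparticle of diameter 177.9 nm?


Radius r = 177.9/2 = 88.95 nm
Volume V = (4/3) * pi * r^3
V = (4/3) * pi * (88.95)^3
V = 2947993.13 nm^3

2947993.13


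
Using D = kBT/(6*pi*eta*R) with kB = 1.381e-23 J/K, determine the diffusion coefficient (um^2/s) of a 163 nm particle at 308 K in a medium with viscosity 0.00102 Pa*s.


Radius R = 163/2 = 81.5 nm = 8.15e-08 m
D = kB*T / (6*pi*eta*R)
D = 1.381e-23 * 308 / (6 * pi * 0.00102 * 8.15e-08)
D = 2.71447e-12 m^2/s = 2.714 um^2/s

2.714


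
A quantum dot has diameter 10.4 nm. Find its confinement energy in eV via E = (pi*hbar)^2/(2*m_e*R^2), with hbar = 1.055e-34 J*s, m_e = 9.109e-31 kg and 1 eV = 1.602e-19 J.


Radius R = 10.4/2 = 5.2 nm = 5.2e-09 m
E = (pi * 1.055e-34)^2 / (2 * 9.109e-31 * (5.2e-09)^2)
E(J) = 2.22996e-21
E = E(J) / 1.602e-19 = 0.0139 eV

0.0139


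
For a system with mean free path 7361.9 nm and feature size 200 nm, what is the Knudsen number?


Knudsen number Kn = lambda / L
Kn = 7361.9 / 200
Kn = 36.8095

36.8095


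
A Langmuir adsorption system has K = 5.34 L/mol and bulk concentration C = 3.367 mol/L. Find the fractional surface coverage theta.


Langmuir isotherm: theta = K*C / (1 + K*C)
K*C = 5.34 * 3.367 = 17.97978
theta = 17.97978 / (1 + 17.97978) = 17.97978 / 18.97978
theta = 0.9473

0.9473


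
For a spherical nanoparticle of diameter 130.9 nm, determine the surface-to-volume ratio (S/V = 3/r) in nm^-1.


Radius r = 130.9/2 = 65.45 nm
S/V = 3 / r = 3 / 65.45
S/V = 0.0458 nm^-1

0.0458


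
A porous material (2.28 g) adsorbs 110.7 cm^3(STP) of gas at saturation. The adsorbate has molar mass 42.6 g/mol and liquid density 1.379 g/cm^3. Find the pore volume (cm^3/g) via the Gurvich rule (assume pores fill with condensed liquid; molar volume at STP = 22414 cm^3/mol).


Moles adsorbed n = V_ads / 22414 = 110.7 / 22414 = 4.938877e-03 mol
Liquid volume V_liq = n * M / rho_liq = 4.938877e-03 * 42.6 / 1.379 = 0.15257 cm^3
Specific pore volume V_pore = V_liq / m_sample = 0.15257 / 2.28
V_pore = 0.0669 cm^3/g

0.0669


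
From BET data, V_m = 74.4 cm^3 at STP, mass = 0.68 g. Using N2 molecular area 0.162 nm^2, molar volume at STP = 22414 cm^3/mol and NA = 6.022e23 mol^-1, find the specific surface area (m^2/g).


Number of moles in monolayer = V_m / 22414 = 74.4 / 22414 = 0.00331935
Number of molecules = moles * NA = 0.00331935 * 6.022e23
SA = molecules * sigma / mass
SA = (74.4 / 22414) * 6.022e23 * 0.162e-18 / 0.68
SA = 476.2 m^2/g

476.2


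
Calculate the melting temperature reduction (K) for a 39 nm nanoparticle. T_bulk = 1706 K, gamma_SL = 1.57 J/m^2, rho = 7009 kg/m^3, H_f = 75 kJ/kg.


Radius R = 39/2 = 19.5 nm = 1.95e-08 m
Convert H_f = 75 kJ/kg = 75000 J/kg
dT = 2 * gamma_SL * T_bulk / (rho * H_f * R)
dT = 2 * 1.57 * 1706 / (7009 * 75000 * 1.95e-08)
dT = 522.6 K

522.6


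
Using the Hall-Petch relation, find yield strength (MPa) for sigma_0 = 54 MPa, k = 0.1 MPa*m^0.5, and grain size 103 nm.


d = 103 nm = 1.03e-07 m
sqrt(d) = 0.0003209361
Hall-Petch contribution = k / sqrt(d) = 0.1 / 0.0003209361 = 311.6 MPa
sigma = sigma_0 + k/sqrt(d) = 54 + 311.6 = 365.6 MPa

365.6


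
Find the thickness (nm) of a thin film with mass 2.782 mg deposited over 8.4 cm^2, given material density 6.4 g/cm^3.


Convert: m = 2.782 mg = 2.7820e-06 kg, A = 8.4 cm^2 = 8.4000e-04 m^2, rho = 6.4 g/cm^3 = 6400 kg/m^3
t = m / (A * rho)
t = 2.7820e-06 / (8.4000e-04 * 6400)
t = 5.1749e-07 m = 517.5 nm

517.5


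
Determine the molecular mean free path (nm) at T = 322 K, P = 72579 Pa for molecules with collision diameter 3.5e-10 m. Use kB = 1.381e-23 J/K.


Mean free path: lambda = kB*T / (sqrt(2) * pi * d^2 * P)
lambda = 1.381e-23 * 322 / (sqrt(2) * pi * (3.5e-10)^2 * 72579)
lambda = 1.12574e-07 m
lambda = 112.57 nm

112.57


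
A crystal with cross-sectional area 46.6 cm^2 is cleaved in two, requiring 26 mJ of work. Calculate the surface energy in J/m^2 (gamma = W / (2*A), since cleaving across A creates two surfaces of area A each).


Convert: A = 46.6 cm^2 = 0.00466 m^2, W = 26 mJ = 0.026 J
Cleaving exposes two faces of area A, so total new surface = 2*A and gamma = W / (2*A)
gamma = 0.026 / (2 * 0.00466)
gamma = 2.79 J/m^2

2.79


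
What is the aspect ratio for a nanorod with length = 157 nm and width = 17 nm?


Aspect ratio AR = length / diameter
AR = 157 / 17
AR = 9.24

9.24


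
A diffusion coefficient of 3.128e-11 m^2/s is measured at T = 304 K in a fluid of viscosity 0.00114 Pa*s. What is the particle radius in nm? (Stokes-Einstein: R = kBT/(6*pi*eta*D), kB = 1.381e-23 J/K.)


Stokes-Einstein: R = kB*T / (6*pi*eta*D)
R = 1.381e-23 * 304 / (6 * pi * 0.00114 * 3.128e-11)
R = 6.24589e-09 m = 6.25 nm

6.25


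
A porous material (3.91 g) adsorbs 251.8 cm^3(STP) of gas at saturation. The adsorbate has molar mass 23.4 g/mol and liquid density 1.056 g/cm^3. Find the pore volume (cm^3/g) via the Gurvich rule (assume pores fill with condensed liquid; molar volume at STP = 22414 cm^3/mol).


Moles adsorbed n = V_ads / 22414 = 251.8 / 22414 = 1.123405e-02 mol
Liquid volume V_liq = n * M / rho_liq = 1.123405e-02 * 23.4 / 1.056 = 0.24894 cm^3
Specific pore volume V_pore = V_liq / m_sample = 0.24894 / 3.91
V_pore = 0.0637 cm^3/g

0.0637


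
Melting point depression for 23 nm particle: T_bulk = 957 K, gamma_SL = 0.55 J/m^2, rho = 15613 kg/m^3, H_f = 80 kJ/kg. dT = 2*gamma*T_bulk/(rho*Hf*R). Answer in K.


Radius R = 23/2 = 11.5 nm = 1.15e-08 m
Convert H_f = 80 kJ/kg = 80000 J/kg
dT = 2 * gamma_SL * T_bulk / (rho * H_f * R)
dT = 2 * 0.55 * 957 / (15613 * 80000 * 1.15e-08)
dT = 73.3 K

73.3


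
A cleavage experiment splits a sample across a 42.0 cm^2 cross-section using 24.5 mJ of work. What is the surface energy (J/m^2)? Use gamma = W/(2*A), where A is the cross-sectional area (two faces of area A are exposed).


Convert: A = 42.0 cm^2 = 0.0042 m^2, W = 24.5 mJ = 0.0245 J
Cleaving exposes two faces of area A, so total new surface = 2*A and gamma = W / (2*A)
gamma = 0.0245 / (2 * 0.0042)
gamma = 2.917 J/m^2

2.917


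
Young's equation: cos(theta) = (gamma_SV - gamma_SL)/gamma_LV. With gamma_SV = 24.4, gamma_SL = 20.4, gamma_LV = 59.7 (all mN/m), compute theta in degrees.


cos(theta) = (gamma_SV - gamma_SL) / gamma_LV
cos(theta) = (24.4 - 20.4) / 59.7
cos(theta) = 0.067002
theta = arccos(0.067002) = 86.16 degrees

86.16


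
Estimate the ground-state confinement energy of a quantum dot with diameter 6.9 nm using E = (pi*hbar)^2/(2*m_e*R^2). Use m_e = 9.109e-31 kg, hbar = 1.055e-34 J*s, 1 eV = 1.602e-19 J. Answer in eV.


Radius R = 6.9/2 = 3.45 nm = 3.45e-09 m
E = (pi * 1.055e-34)^2 / (2 * 9.109e-31 * (3.45e-09)^2)
E(J) = 5.06601e-21
E = E(J) / 1.602e-19 = 0.0316 eV

0.0316


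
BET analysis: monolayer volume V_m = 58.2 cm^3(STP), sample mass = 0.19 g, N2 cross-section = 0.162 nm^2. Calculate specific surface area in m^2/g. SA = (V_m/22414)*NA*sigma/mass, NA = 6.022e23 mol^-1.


Number of moles in monolayer = V_m / 22414 = 58.2 / 22414 = 0.00259659
Number of molecules = moles * NA = 0.00259659 * 6.022e23
SA = molecules * sigma / mass
SA = (58.2 / 22414) * 6.022e23 * 0.162e-18 / 0.19
SA = 1333.2 m^2/g

1333.2


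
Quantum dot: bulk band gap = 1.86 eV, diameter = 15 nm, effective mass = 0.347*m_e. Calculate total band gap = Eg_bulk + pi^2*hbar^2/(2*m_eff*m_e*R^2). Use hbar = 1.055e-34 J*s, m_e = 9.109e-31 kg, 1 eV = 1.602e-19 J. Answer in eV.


Radius R = 15/2 nm = 7.5e-09 m
Confinement energy dE = pi^2 * hbar^2 / (2 * m_eff * m_e * R^2)
dE = pi^2 * (1.055e-34)^2 / (2 * 0.347 * 9.109e-31 * (7.5e-09)^2) J, divided by 1.602e-19 J/eV
dE = 0.0193 eV
Total band gap = E_g(bulk) + dE = 1.86 + 0.0193 = 1.8793 eV

1.8793


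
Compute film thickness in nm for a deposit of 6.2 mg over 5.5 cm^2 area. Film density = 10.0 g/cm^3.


Convert: m = 6.2 mg = 6.2000e-06 kg, A = 5.5 cm^2 = 5.5000e-04 m^2, rho = 10.0 g/cm^3 = 10000 kg/m^3
t = m / (A * rho)
t = 6.2000e-06 / (5.5000e-04 * 10000)
t = 1.1273e-06 m = 1127.3 nm

1127.3


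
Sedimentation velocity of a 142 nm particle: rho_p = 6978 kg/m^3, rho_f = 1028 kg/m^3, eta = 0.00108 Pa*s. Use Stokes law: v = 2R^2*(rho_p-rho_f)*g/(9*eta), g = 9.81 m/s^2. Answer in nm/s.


Radius R = 142/2 nm = 7.1e-08 m
Density difference = 6978 - 1028 = 5950 kg/m^3
v = 2 * R^2 * (rho_p - rho_f) * g / (9 * eta)
v = 2 * (7.1e-08)^2 * 5950 * 9.81 / (9 * 0.00108)
v = 6.05433e-08 m/s = 60.5433 nm/s

60.5433


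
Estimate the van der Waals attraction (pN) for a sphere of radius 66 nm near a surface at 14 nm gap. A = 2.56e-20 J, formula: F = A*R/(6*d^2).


Convert to SI: R = 66 nm = 6.6e-08 m, d = 14 nm = 1.4e-08 m
F = A * R / (6 * d^2)
F = 2.56e-20 * 6.6e-08 / (6 * (1.4e-08)^2)
F = 1.43673e-12 N = 1.437 pN

1.437


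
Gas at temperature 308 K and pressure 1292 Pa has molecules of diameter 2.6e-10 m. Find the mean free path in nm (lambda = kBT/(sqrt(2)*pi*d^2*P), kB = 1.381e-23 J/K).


Mean free path: lambda = kB*T / (sqrt(2) * pi * d^2 * P)
lambda = 1.381e-23 * 308 / (sqrt(2) * pi * (2.6e-10)^2 * 1292)
lambda = 1.09615e-05 m
lambda = 10961.51 nm

10961.51


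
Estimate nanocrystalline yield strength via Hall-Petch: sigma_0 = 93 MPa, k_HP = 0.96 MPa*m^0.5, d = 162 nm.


d = 162 nm = 1.62e-07 m
sqrt(d) = 0.0004024922
Hall-Petch contribution = k / sqrt(d) = 0.96 / 0.0004024922 = 2385.1 MPa
sigma = sigma_0 + k/sqrt(d) = 93 + 2385.1 = 2478.1 MPa

2478.1


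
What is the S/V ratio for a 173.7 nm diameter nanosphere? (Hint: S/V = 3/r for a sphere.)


Radius r = 173.7/2 = 86.85 nm
S/V = 3 / r = 3 / 86.85
S/V = 0.0345 nm^-1

0.0345


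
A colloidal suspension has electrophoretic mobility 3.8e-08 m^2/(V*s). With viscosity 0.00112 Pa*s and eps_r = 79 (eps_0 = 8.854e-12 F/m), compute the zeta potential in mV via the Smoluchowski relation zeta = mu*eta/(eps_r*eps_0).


Smoluchowski equation: zeta = mu * eta / (eps_r * eps_0)
zeta = 3.8e-08 * 0.00112 / (79 * 8.854e-12)
zeta = 0.060846 V = 60.85 mV

60.85


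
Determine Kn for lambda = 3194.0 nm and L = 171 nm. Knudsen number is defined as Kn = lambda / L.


Knudsen number Kn = lambda / L
Kn = 3194.0 / 171
Kn = 18.6784

18.6784


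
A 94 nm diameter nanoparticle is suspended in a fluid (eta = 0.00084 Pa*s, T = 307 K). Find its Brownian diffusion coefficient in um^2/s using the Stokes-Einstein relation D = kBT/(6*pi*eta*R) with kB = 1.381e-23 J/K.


Radius R = 94/2 = 47 nm = 4.7e-08 m
D = kB*T / (6*pi*eta*R)
D = 1.381e-23 * 307 / (6 * pi * 0.00084 * 4.7e-08)
D = 5.6971e-12 m^2/s = 5.697 um^2/s

5.697


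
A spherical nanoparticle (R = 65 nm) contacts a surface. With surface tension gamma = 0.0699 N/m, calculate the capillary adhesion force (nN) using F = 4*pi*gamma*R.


Convert radius: R = 65 nm = 6.5e-08 m
F = 4 * pi * gamma * R
F = 4 * pi * 0.0699 * 6.5e-08
F = 5.70953e-08 N = 57.0953 nN

57.0953


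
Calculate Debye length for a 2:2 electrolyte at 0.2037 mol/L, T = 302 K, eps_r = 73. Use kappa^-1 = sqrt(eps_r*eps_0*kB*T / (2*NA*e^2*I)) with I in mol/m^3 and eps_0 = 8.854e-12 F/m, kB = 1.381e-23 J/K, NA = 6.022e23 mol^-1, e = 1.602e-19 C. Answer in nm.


Ionic strength I = 0.2037 * 2^2 * 1000 = 814.8 mol/m^3
kappa^-1 = sqrt(73 * 8.854e-12 * 1.381e-23 * 302 / (2 * 6.022e23 * (1.602e-19)^2 * 814.8))
kappa^-1 = 0.327 nm

0.327


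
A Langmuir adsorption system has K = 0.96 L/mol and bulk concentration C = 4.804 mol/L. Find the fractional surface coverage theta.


Langmuir isotherm: theta = K*C / (1 + K*C)
K*C = 0.96 * 4.804 = 4.61184
theta = 4.61184 / (1 + 4.61184) = 4.61184 / 5.61184
theta = 0.8218

0.8218


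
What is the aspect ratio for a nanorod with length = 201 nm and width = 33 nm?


Aspect ratio AR = length / diameter
AR = 201 / 33
AR = 6.09

6.09


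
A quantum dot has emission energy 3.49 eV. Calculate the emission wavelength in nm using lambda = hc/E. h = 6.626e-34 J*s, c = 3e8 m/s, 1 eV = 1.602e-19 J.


Convert energy: E = 3.49 eV = 3.49 * 1.602e-19 = 5.59098e-19 J
lambda = h*c / E = 6.626e-34 * 3e8 / 5.59098e-19
lambda = 3.55537e-07 m = 355.5 nm

355.5


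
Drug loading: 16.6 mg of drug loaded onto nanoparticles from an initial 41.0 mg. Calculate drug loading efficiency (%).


Drug loading efficiency = (drug loaded / drug initial) * 100
DLE = 16.6 / 41.0 * 100
DLE = 0.4049 * 100
DLE = 40.49%

40.49


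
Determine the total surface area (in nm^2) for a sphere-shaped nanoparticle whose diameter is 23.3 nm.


Radius r = 23.3/2 = 11.65 nm
Surface area SA = 4 * pi * r^2
SA = 4 * pi * (11.65)^2
SA = 1705.54 nm^2

1705.54


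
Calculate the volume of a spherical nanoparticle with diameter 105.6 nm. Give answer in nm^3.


Radius r = 105.6/2 = 52.8 nm
Volume V = (4/3) * pi * r^3
V = (4/3) * pi * (52.8)^3
V = 616581.34 nm^3

616581.34


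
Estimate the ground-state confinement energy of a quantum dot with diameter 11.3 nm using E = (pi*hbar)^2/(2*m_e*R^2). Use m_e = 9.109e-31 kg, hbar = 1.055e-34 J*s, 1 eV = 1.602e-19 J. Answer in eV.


Radius R = 11.3/2 = 5.65 nm = 5.65e-09 m
E = (pi * 1.055e-34)^2 / (2 * 9.109e-31 * (5.65e-09)^2)
E(J) = 1.88889e-21
E = E(J) / 1.602e-19 = 0.0118 eV

0.0118


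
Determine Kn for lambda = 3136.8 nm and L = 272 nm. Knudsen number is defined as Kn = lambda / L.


Knudsen number Kn = lambda / L
Kn = 3136.8 / 272
Kn = 11.5324

11.5324


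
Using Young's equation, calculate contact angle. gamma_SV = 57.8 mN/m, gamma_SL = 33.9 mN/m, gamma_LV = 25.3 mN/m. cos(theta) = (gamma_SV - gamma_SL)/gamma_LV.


cos(theta) = (gamma_SV - gamma_SL) / gamma_LV
cos(theta) = (57.8 - 33.9) / 25.3
cos(theta) = 0.944664
theta = arccos(0.944664) = 19.15 degrees

19.15


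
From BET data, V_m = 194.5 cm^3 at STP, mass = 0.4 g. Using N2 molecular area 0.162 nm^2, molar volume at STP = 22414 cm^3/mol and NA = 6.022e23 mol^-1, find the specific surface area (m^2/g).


Number of moles in monolayer = V_m / 22414 = 194.5 / 22414 = 0.00867761
Number of molecules = moles * NA = 0.00867761 * 6.022e23
SA = molecules * sigma / mass
SA = (194.5 / 22414) * 6.022e23 * 0.162e-18 / 0.4
SA = 2116.4 m^2/g

2116.4


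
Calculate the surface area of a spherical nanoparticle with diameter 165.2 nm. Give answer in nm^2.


Radius r = 165.2/2 = 82.6 nm
Surface area SA = 4 * pi * r^2
SA = 4 * pi * (82.6)^2
SA = 85737.33 nm^2

85737.33


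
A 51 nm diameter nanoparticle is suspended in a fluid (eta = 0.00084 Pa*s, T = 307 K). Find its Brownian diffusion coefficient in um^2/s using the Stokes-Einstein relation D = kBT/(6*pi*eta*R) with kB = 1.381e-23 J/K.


Radius R = 51/2 = 25.5 nm = 2.55e-08 m
D = kB*T / (6*pi*eta*R)
D = 1.381e-23 * 307 / (6 * pi * 0.00084 * 2.55e-08)
D = 1.05005e-11 m^2/s = 10.501 um^2/s

10.501


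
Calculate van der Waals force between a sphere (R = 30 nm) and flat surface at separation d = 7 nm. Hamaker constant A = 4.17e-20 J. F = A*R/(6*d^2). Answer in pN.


Convert to SI: R = 30 nm = 3e-08 m, d = 7 nm = 7e-09 m
F = A * R / (6 * d^2)
F = 4.17e-20 * 3e-08 / (6 * (7e-09)^2)
F = 4.2551e-12 N = 4.255 pN

4.255


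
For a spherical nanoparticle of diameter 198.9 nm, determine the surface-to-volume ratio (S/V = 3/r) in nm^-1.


Radius r = 198.9/2 = 99.45 nm
S/V = 3 / r = 3 / 99.45
S/V = 0.0302 nm^-1

0.0302


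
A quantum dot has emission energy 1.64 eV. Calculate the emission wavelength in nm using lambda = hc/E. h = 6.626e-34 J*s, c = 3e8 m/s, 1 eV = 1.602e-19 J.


Convert energy: E = 1.64 eV = 1.64 * 1.602e-19 = 2.62728e-19 J
lambda = h*c / E = 6.626e-34 * 3e8 / 2.62728e-19
lambda = 7.566e-07 m = 756.6 nm

756.6


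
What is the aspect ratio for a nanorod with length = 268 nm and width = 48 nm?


Aspect ratio AR = length / diameter
AR = 268 / 48
AR = 5.58

5.58


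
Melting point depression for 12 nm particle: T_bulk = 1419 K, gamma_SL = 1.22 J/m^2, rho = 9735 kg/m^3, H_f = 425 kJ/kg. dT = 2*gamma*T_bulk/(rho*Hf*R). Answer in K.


Radius R = 12/2 = 6 nm = 6e-09 m
Convert H_f = 425 kJ/kg = 425000 J/kg
dT = 2 * gamma_SL * T_bulk / (rho * H_f * R)
dT = 2 * 1.22 * 1419 / (9735 * 425000 * 6e-09)
dT = 139.5 K

139.5


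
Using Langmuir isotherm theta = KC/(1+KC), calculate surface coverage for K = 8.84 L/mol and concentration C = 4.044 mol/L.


Langmuir isotherm: theta = K*C / (1 + K*C)
K*C = 8.84 * 4.044 = 35.74896
theta = 35.74896 / (1 + 35.74896) = 35.74896 / 36.74896
theta = 0.9728

0.9728


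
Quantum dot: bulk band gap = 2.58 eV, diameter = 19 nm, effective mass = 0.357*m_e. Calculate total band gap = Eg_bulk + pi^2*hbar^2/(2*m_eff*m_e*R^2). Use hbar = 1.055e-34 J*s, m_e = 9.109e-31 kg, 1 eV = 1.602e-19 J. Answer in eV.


Radius R = 19/2 nm = 9.5e-09 m
Confinement energy dE = pi^2 * hbar^2 / (2 * m_eff * m_e * R^2)
dE = pi^2 * (1.055e-34)^2 / (2 * 0.357 * 9.109e-31 * (9.5e-09)^2) J, divided by 1.602e-19 J/eV
dE = 0.0117 eV
Total band gap = E_g(bulk) + dE = 2.58 + 0.0117 = 2.5917 eV

2.5917


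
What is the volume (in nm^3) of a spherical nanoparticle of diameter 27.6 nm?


Radius r = 27.6/2 = 13.8 nm
Volume V = (4/3) * pi * r^3
V = (4/3) * pi * (13.8)^3
V = 11008.44 nm^3

11008.44


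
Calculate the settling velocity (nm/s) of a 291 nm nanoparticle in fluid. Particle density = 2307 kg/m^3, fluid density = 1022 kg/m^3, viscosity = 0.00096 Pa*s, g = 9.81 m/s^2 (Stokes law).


Radius R = 291/2 nm = 1.455e-07 m
Density difference = 2307 - 1022 = 1285 kg/m^3
v = 2 * R^2 * (rho_p - rho_f) * g / (9 * eta)
v = 2 * (1.455e-07)^2 * 1285 * 9.81 / (9 * 0.00096)
v = 6.17752e-08 m/s = 61.7752 nm/s

61.7752


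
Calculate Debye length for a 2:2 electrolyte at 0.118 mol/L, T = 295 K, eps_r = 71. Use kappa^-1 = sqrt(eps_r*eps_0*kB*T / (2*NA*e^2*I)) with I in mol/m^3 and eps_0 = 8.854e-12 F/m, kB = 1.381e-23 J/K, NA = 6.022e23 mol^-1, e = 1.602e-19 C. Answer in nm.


Ionic strength I = 0.118 * 2^2 * 1000 = 472 mol/m^3
kappa^-1 = sqrt(71 * 8.854e-12 * 1.381e-23 * 295 / (2 * 6.022e23 * (1.602e-19)^2 * 472))
kappa^-1 = 0.419 nm

0.419


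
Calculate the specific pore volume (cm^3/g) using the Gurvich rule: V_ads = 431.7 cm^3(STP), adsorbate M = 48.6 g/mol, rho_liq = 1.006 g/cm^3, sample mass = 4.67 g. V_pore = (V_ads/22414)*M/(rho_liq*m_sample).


Moles adsorbed n = V_ads / 22414 = 431.7 / 22414 = 1.926028e-02 mol
Liquid volume V_liq = n * M / rho_liq = 1.926028e-02 * 48.6 / 1.006 = 0.93047 cm^3
Specific pore volume V_pore = V_liq / m_sample = 0.93047 / 4.67
V_pore = 0.1992 cm^3/g

0.1992


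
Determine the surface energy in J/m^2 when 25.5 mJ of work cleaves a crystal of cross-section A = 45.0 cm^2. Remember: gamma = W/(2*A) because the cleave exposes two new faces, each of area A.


Convert: A = 45.0 cm^2 = 0.0045 m^2, W = 25.5 mJ = 0.0255 J
Cleaving exposes two faces of area A, so total new surface = 2*A and gamma = W / (2*A)
gamma = 0.0255 / (2 * 0.0045)
gamma = 2.833 J/m^2

2.833


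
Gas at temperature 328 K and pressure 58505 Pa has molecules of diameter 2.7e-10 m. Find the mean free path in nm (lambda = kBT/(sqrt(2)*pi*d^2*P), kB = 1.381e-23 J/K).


Mean free path: lambda = kB*T / (sqrt(2) * pi * d^2 * P)
lambda = 1.381e-23 * 328 / (sqrt(2) * pi * (2.7e-10)^2 * 58505)
lambda = 2.39046e-07 m
lambda = 239.05 nm

239.05


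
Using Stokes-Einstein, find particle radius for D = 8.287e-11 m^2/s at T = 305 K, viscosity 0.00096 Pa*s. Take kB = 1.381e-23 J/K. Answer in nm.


Stokes-Einstein: R = kB*T / (6*pi*eta*D)
R = 1.381e-23 * 305 / (6 * pi * 0.00096 * 8.287e-11)
R = 2.80882e-09 m = 2.81 nm

2.81


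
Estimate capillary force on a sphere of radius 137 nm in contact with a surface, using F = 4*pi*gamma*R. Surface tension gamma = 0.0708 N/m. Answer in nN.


Convert radius: R = 137 nm = 1.37e-07 m
F = 4 * pi * gamma * R
F = 4 * pi * 0.0708 * 1.37e-07
F = 1.21889e-07 N = 121.8888 nN

121.8888


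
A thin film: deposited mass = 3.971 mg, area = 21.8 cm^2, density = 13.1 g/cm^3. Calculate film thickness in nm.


Convert: m = 3.971 mg = 3.9710e-06 kg, A = 21.8 cm^2 = 2.1800e-03 m^2, rho = 13.1 g/cm^3 = 13100 kg/m^3
t = m / (A * rho)
t = 3.9710e-06 / (2.1800e-03 * 13100)
t = 1.3905e-07 m = 139.1 nm

139.1


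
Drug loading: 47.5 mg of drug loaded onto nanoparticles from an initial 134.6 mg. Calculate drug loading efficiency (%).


Drug loading efficiency = (drug loaded / drug initial) * 100
DLE = 47.5 / 134.6 * 100
DLE = 0.3529 * 100
DLE = 35.29%

35.29


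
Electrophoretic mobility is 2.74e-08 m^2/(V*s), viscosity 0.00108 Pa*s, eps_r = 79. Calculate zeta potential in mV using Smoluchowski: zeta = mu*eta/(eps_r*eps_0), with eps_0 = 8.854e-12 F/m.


Smoluchowski equation: zeta = mu * eta / (eps_r * eps_0)
zeta = 2.74e-08 * 0.00108 / (79 * 8.854e-12)
zeta = 0.042307 V = 42.31 mV

42.31


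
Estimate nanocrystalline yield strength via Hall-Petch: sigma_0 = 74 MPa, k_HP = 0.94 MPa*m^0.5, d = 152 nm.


d = 152 nm = 1.52e-07 m
sqrt(d) = 0.0003898718
Hall-Petch contribution = k / sqrt(d) = 0.94 / 0.0003898718 = 2411.0 MPa
sigma = sigma_0 + k/sqrt(d) = 74 + 2411.0 = 2485.0 MPa

2485.0


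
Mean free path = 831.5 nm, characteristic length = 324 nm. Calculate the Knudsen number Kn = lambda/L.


Knudsen number Kn = lambda / L
Kn = 831.5 / 324
Kn = 2.5664

2.5664


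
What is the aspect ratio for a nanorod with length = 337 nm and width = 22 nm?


Aspect ratio AR = length / diameter
AR = 337 / 22
AR = 15.32

15.32


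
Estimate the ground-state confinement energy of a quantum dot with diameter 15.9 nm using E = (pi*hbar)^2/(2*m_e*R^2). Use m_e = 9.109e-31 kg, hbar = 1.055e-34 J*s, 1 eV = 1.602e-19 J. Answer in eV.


Radius R = 15.9/2 = 7.95 nm = 7.95e-09 m
E = (pi * 1.055e-34)^2 / (2 * 9.109e-31 * (7.95e-09)^2)
E(J) = 9.54047e-22
E = E(J) / 1.602e-19 = 0.006 eV

0.006


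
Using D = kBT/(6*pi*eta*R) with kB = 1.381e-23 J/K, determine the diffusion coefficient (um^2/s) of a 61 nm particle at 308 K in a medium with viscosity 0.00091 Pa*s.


Radius R = 61/2 = 30.5 nm = 3.05e-08 m
D = kB*T / (6*pi*eta*R)
D = 1.381e-23 * 308 / (6 * pi * 0.00091 * 3.05e-08)
D = 8.13022e-12 m^2/s = 8.13 um^2/s

8.13


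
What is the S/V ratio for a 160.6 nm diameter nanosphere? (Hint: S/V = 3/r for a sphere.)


Radius r = 160.6/2 = 80.3 nm
S/V = 3 / r = 3 / 80.3
S/V = 0.0374 nm^-1

0.0374


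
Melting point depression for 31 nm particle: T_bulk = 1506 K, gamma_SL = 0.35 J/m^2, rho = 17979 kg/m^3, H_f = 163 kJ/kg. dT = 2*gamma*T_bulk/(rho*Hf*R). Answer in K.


Radius R = 31/2 = 15.5 nm = 1.55e-08 m
Convert H_f = 163 kJ/kg = 163000 J/kg
dT = 2 * gamma_SL * T_bulk / (rho * H_f * R)
dT = 2 * 0.35 * 1506 / (17979 * 163000 * 1.55e-08)
dT = 23.2 K

23.2


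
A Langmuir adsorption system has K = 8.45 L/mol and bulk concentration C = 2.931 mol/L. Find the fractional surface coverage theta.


Langmuir isotherm: theta = K*C / (1 + K*C)
K*C = 8.45 * 2.931 = 24.76695
theta = 24.76695 / (1 + 24.76695) = 24.76695 / 25.76695
theta = 0.9612

0.9612


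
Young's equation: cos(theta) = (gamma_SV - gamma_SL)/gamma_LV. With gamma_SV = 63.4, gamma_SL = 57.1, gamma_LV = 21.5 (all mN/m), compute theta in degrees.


cos(theta) = (gamma_SV - gamma_SL) / gamma_LV
cos(theta) = (63.4 - 57.1) / 21.5
cos(theta) = 0.293023
theta = arccos(0.293023) = 72.96 degrees

72.96


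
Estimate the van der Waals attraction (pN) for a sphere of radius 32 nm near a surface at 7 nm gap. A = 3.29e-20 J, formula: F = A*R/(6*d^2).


Convert to SI: R = 32 nm = 3.2e-08 m, d = 7 nm = 7e-09 m
F = A * R / (6 * d^2)
F = 3.29e-20 * 3.2e-08 / (6 * (7e-09)^2)
F = 3.58095e-12 N = 3.581 pN

3.581


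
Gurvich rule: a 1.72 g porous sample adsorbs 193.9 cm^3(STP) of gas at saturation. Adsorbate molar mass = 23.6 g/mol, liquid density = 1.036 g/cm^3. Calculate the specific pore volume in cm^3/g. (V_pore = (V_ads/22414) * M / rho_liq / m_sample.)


Moles adsorbed n = V_ads / 22414 = 193.9 / 22414 = 8.650843e-03 mol
Liquid volume V_liq = n * M / rho_liq = 8.650843e-03 * 23.6 / 1.036 = 0.19707 cm^3
Specific pore volume V_pore = V_liq / m_sample = 0.19707 / 1.72
V_pore = 0.1146 cm^3/g

0.1146


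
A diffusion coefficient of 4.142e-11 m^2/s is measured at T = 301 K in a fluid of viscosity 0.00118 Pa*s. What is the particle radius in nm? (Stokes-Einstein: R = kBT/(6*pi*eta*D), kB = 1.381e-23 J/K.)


Stokes-Einstein: R = kB*T / (6*pi*eta*D)
R = 1.381e-23 * 301 / (6 * pi * 0.00118 * 4.142e-11)
R = 4.51198e-09 m = 4.51 nm

4.51


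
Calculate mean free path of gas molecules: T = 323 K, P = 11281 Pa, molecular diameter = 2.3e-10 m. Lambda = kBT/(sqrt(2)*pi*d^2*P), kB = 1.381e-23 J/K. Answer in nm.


Mean free path: lambda = kB*T / (sqrt(2) * pi * d^2 * P)
lambda = 1.381e-23 * 323 / (sqrt(2) * pi * (2.3e-10)^2 * 11281)
lambda = 1.6824e-06 m
lambda = 1682.4 nm

1682.4


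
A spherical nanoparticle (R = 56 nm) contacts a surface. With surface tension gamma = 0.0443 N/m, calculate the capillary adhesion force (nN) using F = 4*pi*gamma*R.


Convert radius: R = 56 nm = 5.6e-08 m
F = 4 * pi * gamma * R
F = 4 * pi * 0.0443 * 5.6e-08
F = 3.11747e-08 N = 31.1747 nN

31.1747


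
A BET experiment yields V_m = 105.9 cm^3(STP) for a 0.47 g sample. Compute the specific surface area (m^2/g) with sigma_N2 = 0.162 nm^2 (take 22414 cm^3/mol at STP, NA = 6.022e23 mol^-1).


Number of moles in monolayer = V_m / 22414 = 105.9 / 22414 = 0.00472473
Number of molecules = moles * NA = 0.00472473 * 6.022e23
SA = molecules * sigma / mass
SA = (105.9 / 22414) * 6.022e23 * 0.162e-18 / 0.47
SA = 980.7 m^2/g

980.7


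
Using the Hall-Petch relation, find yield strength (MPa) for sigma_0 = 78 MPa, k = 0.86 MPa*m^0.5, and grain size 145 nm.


d = 145 nm = 1.45e-07 m
sqrt(d) = 0.0003807887
Hall-Petch contribution = k / sqrt(d) = 0.86 / 0.0003807887 = 2258.5 MPa
sigma = sigma_0 + k/sqrt(d) = 78 + 2258.5 = 2336.5 MPa

2336.5


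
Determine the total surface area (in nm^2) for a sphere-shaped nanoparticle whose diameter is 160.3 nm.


Radius r = 160.3/2 = 80.15 nm
Surface area SA = 4 * pi * r^2
SA = 4 * pi * (80.15)^2
SA = 80726.65 nm^2

80726.65


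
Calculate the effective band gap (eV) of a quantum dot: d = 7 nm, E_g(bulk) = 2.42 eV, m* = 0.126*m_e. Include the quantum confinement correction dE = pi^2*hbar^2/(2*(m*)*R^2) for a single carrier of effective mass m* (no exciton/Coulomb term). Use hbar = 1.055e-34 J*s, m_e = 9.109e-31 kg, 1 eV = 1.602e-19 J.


Radius R = 7/2 nm = 3.5e-09 m
Confinement energy dE = pi^2 * hbar^2 / (2 * m_eff * m_e * R^2)
dE = pi^2 * (1.055e-34)^2 / (2 * 0.126 * 9.109e-31 * (3.5e-09)^2) J, divided by 1.602e-19 J/eV
dE = 0.2439 eV
Total band gap = E_g(bulk) + dE = 2.42 + 0.2439 = 2.6639 eV

2.6639


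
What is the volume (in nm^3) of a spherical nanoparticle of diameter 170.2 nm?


Radius r = 170.2/2 = 85.1 nm
Volume V = (4/3) * pi * r^3
V = (4/3) * pi * (85.1)^3
V = 2581530.67 nm^3

2581530.67


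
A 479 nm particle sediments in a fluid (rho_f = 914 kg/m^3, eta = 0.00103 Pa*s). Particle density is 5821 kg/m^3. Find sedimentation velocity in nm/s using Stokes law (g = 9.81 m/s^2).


Radius R = 479/2 nm = 2.395e-07 m
Density difference = 5821 - 914 = 4907 kg/m^3
v = 2 * R^2 * (rho_p - rho_f) * g / (9 * eta)
v = 2 * (2.395e-07)^2 * 4907 * 9.81 / (9 * 0.00103)
v = 5.95726e-07 m/s = 595.7257 nm/s

595.7257


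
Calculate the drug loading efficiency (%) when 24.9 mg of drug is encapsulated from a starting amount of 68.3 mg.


Drug loading efficiency = (drug loaded / drug initial) * 100
DLE = 24.9 / 68.3 * 100
DLE = 0.3646 * 100
DLE = 36.46%

36.46


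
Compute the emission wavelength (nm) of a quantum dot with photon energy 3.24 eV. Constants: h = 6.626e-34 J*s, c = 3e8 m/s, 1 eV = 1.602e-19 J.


Convert energy: E = 3.24 eV = 3.24 * 1.602e-19 = 5.19048e-19 J
lambda = h*c / E = 6.626e-34 * 3e8 / 5.19048e-19
lambda = 3.8297e-07 m = 383.0 nm

383.0


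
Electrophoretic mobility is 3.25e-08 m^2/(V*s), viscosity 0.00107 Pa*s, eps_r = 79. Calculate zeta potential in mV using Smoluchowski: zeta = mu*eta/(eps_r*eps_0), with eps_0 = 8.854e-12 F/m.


Smoluchowski equation: zeta = mu * eta / (eps_r * eps_0)
zeta = 3.25e-08 * 0.00107 / (79 * 8.854e-12)
zeta = 0.049716 V = 49.72 mV

49.72
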